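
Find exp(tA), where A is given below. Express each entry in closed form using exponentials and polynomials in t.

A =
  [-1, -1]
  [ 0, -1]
e^{tA} =
  [exp(-t), -t*exp(-t)]
  [0, exp(-t)]

Strategy: write A = P · J · P⁻¹ where J is a Jordan canonical form, so e^{tA} = P · e^{tJ} · P⁻¹, and e^{tJ} can be computed block-by-block.

A has Jordan form
J =
  [-1,  1]
  [ 0, -1]
(up to reordering of blocks).

Per-block formulas:
  For a 2×2 Jordan block J_2(-1): exp(t · J_2(-1)) = e^(-1t)·(I + t·N), where N is the 2×2 nilpotent shift.

After assembling e^{tJ} and conjugating by P, we get:

e^{tA} =
  [exp(-t), -t*exp(-t)]
  [0, exp(-t)]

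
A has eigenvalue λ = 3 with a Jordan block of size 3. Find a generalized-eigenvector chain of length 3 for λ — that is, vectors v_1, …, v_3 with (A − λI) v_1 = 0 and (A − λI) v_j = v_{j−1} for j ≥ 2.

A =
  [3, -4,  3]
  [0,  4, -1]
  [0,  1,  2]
A Jordan chain for λ = 3 of length 3:
v_1 = (-1, 0, 0)ᵀ
v_2 = (-4, 1, 1)ᵀ
v_3 = (0, 1, 0)ᵀ

Let N = A − (3)·I. We want v_3 with N^3 v_3 = 0 but N^2 v_3 ≠ 0; then v_{j-1} := N · v_j for j = 3, …, 2.

Pick v_3 = (0, 1, 0)ᵀ.
Then v_2 = N · v_3 = (-4, 1, 1)ᵀ.
Then v_1 = N · v_2 = (-1, 0, 0)ᵀ.

Sanity check: (A − (3)·I) v_1 = (0, 0, 0)ᵀ = 0. ✓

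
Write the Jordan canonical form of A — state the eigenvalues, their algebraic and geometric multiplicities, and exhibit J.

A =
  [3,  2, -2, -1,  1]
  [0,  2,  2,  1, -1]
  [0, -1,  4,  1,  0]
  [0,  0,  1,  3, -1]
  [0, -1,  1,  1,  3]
J_3(3) ⊕ J_2(3)

The characteristic polynomial is
  det(x·I − A) = x^5 - 15*x^4 + 90*x^3 - 270*x^2 + 405*x - 243 = (x - 3)^5

Eigenvalues and multiplicities (the geometric multiplicity of λ is n − rank(A − λI), which equals the number of Jordan blocks for λ):
  λ = 3: algebraic multiplicity = 5, geometric multiplicity = 2

Determining the block sizes for each eigenvalue:
  λ = 3: with am = 5 and gm = 2, the partition is not yet determined (e.g. several partitions of 5 into 2 parts exist). Let N = A − (3)·I. Computing rank(N^1) = 3, rank(N^2) = 1, rank(N^3) = 0; the number of blocks of size ≥ j is rank(N^{j−1}) − rank(N^j), giving [2, 2, 1]. So we have 1 block(s) of size 3, 1 block(s) of size 2 → block sizes [3, 2]

Assembling the blocks gives a Jordan form
J =
  [3, 1, 0, 0, 0]
  [0, 3, 1, 0, 0]
  [0, 0, 3, 0, 0]
  [0, 0, 0, 3, 1]
  [0, 0, 0, 0, 3]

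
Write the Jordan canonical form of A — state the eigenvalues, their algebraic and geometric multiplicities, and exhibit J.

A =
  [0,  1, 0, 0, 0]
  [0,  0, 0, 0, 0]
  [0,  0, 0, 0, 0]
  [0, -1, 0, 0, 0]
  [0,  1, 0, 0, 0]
J_2(0) ⊕ J_1(0) ⊕ J_1(0) ⊕ J_1(0)

The characteristic polynomial is
  det(x·I − A) = x^5

Eigenvalues and multiplicities (the geometric multiplicity of λ is n − rank(A − λI), which equals the number of Jordan blocks for λ):
  λ = 0: algebraic multiplicity = 5, geometric multiplicity = 4

Determining the block sizes for each eigenvalue:
  λ = 0: 4 blocks summing to 5 forces exactly one block of size 2 and the rest size 1 → block sizes [2, 1, 1, 1]

Assembling the blocks gives a Jordan form
J =
  [0, 1, 0, 0, 0]
  [0, 0, 0, 0, 0]
  [0, 0, 0, 0, 0]
  [0, 0, 0, 0, 0]
  [0, 0, 0, 0, 0]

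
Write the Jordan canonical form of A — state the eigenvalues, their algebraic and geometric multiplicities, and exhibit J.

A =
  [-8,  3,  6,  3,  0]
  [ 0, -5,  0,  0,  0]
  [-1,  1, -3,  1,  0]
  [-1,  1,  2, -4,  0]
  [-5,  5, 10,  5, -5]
J_2(-5) ⊕ J_1(-5) ⊕ J_1(-5) ⊕ J_1(-5)

The characteristic polynomial is
  det(x·I − A) = x^5 + 25*x^4 + 250*x^3 + 1250*x^2 + 3125*x + 3125 = (x + 5)^5

Eigenvalues and multiplicities (the geometric multiplicity of λ is n − rank(A − λI), which equals the number of Jordan blocks for λ):
  λ = -5: algebraic multiplicity = 5, geometric multiplicity = 4

Determining the block sizes for each eigenvalue:
  λ = -5: 4 blocks summing to 5 forces exactly one block of size 2 and the rest size 1 → block sizes [2, 1, 1, 1]

Assembling the blocks gives a Jordan form
J =
  [-5,  1,  0,  0,  0]
  [ 0, -5,  0,  0,  0]
  [ 0,  0, -5,  0,  0]
  [ 0,  0,  0, -5,  0]
  [ 0,  0,  0,  0, -5]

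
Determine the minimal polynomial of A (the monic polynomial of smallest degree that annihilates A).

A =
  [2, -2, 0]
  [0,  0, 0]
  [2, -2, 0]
x^2 - 2*x

The characteristic polynomial is χ_A(x) = x^2*(x - 2), so the eigenvalues are known. The minimal polynomial is
  m_A(x) = Π_λ (x − λ)^{k_λ}
where k_λ is the size of the *largest* Jordan block for λ (equivalently, the smallest k with (A − λI)^k v = 0 for every generalised eigenvector v of λ).

  λ = 0: largest Jordan block has size 1, contributing (x − 0)
  λ = 2: largest Jordan block has size 1, contributing (x − 2)

So m_A(x) = x*(x - 2) = x^2 - 2*x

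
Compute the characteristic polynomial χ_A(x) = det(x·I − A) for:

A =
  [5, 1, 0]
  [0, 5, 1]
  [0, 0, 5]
x^3 - 15*x^2 + 75*x - 125

Expanding det(x·I − A) (e.g. by cofactor expansion or by noting that A is similar to its Jordan form J, which has the same characteristic polynomial as A) gives
  χ_A(x) = x^3 - 15*x^2 + 75*x - 125
which factors as (x - 5)^3. The eigenvalues (with algebraic multiplicities) are λ = 5 with multiplicity 3.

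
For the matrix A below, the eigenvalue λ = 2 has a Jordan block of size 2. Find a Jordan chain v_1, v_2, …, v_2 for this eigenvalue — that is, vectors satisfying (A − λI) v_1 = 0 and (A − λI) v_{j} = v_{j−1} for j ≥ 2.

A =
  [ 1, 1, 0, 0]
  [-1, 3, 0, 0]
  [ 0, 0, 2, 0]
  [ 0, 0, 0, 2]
A Jordan chain for λ = 2 of length 2:
v_1 = (-1, -1, 0, 0)ᵀ
v_2 = (1, 0, 0, 0)ᵀ

Let N = A − (2)·I. We want v_2 with N^2 v_2 = 0 but N^1 v_2 ≠ 0; then v_{j-1} := N · v_j for j = 2, …, 2.

Pick v_2 = (1, 0, 0, 0)ᵀ.
Then v_1 = N · v_2 = (-1, -1, 0, 0)ᵀ.

Sanity check: (A − (2)·I) v_1 = (0, 0, 0, 0)ᵀ = 0. ✓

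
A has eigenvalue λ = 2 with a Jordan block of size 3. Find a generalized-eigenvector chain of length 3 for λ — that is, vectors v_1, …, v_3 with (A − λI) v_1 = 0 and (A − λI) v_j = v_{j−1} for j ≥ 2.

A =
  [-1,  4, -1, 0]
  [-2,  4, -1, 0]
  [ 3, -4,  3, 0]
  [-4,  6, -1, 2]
A Jordan chain for λ = 2 of length 3:
v_1 = (-2, -1, 2, -3)ᵀ
v_2 = (-3, -2, 3, -4)ᵀ
v_3 = (1, 0, 0, 0)ᵀ

Let N = A − (2)·I. We want v_3 with N^3 v_3 = 0 but N^2 v_3 ≠ 0; then v_{j-1} := N · v_j for j = 3, …, 2.

Pick v_3 = (1, 0, 0, 0)ᵀ.
Then v_2 = N · v_3 = (-3, -2, 3, -4)ᵀ.
Then v_1 = N · v_2 = (-2, -1, 2, -3)ᵀ.

Sanity check: (A − (2)·I) v_1 = (0, 0, 0, 0)ᵀ = 0. ✓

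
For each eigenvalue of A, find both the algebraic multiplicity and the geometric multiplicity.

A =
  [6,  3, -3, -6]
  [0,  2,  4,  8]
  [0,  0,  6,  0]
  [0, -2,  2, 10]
λ = 6: alg = 4, geom = 3

Step 1 — factor the characteristic polynomial to read off the algebraic multiplicities:
  χ_A(x) = (x - 6)^4

Step 2 — compute geometric multiplicities via the rank-nullity identity g(λ) = n − rank(A − λI):
  rank(A − (6)·I) = 1, so dim ker(A − (6)·I) = n − 1 = 3

Summary:
  λ = 6: algebraic multiplicity = 4, geometric multiplicity = 3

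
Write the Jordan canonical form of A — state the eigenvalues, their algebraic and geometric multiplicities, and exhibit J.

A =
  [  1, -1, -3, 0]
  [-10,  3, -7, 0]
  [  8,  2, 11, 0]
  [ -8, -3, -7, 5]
J_3(5) ⊕ J_1(5)

The characteristic polynomial is
  det(x·I − A) = x^4 - 20*x^3 + 150*x^2 - 500*x + 625 = (x - 5)^4

Eigenvalues and multiplicities (the geometric multiplicity of λ is n − rank(A − λI), which equals the number of Jordan blocks for λ):
  λ = 5: algebraic multiplicity = 4, geometric multiplicity = 2

Determining the block sizes for each eigenvalue:
  λ = 5: with am = 4 and gm = 2, the partition is not yet determined (e.g. several partitions of 4 into 2 parts exist). Let N = A − (5)·I. Computing rank(N^1) = 2, rank(N^2) = 1, rank(N^3) = 0; the number of blocks of size ≥ j is rank(N^{j−1}) − rank(N^j), giving [2, 1, 1]. So we have 1 block(s) of size 3, 1 block(s) of size 1 → block sizes [3, 1]

Assembling the blocks gives a Jordan form
J =
  [5, 1, 0, 0]
  [0, 5, 1, 0]
  [0, 0, 5, 0]
  [0, 0, 0, 5]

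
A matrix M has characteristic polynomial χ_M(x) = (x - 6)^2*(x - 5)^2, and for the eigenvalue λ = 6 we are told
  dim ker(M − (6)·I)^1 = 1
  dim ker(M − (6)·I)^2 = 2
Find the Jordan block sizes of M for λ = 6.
Block sizes for λ = 6: [2]

From the dimensions of kernels of powers, the number of Jordan blocks of size at least j is d_j − d_{j−1} where d_j = dim ker(N^j) (with d_0 = 0). Computing the differences gives [1, 1].
The number of blocks of size exactly k is (#blocks of size ≥ k) − (#blocks of size ≥ k + 1), so the partition is: 1 block(s) of size 2.
In nonincreasing order the block sizes are [2].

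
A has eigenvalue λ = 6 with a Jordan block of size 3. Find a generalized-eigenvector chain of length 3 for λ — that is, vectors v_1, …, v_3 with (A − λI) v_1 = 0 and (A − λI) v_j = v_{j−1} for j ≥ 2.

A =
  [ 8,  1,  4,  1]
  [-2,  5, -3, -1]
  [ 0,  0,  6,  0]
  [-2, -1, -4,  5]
A Jordan chain for λ = 6 of length 3:
v_1 = (1, -1, 0, -1)ᵀ
v_2 = (4, -3, 0, -4)ᵀ
v_3 = (0, 0, 1, 0)ᵀ

Let N = A − (6)·I. We want v_3 with N^3 v_3 = 0 but N^2 v_3 ≠ 0; then v_{j-1} := N · v_j for j = 3, …, 2.

Pick v_3 = (0, 0, 1, 0)ᵀ.
Then v_2 = N · v_3 = (4, -3, 0, -4)ᵀ.
Then v_1 = N · v_2 = (1, -1, 0, -1)ᵀ.

Sanity check: (A − (6)·I) v_1 = (0, 0, 0, 0)ᵀ = 0. ✓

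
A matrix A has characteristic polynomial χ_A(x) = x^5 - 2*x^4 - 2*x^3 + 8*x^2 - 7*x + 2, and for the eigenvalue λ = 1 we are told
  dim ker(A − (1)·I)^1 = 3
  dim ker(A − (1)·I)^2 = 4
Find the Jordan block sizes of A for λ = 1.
Block sizes for λ = 1: [2, 1, 1]

From the dimensions of kernels of powers, the number of Jordan blocks of size at least j is d_j − d_{j−1} where d_j = dim ker(N^j) (with d_0 = 0). Computing the differences gives [3, 1].
The number of blocks of size exactly k is (#blocks of size ≥ k) − (#blocks of size ≥ k + 1), so the partition is: 2 block(s) of size 1, 1 block(s) of size 2.
In nonincreasing order the block sizes are [2, 1, 1].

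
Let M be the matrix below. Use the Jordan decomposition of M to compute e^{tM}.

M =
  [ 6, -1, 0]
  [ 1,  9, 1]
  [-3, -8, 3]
e^{tM} =
  [-t^2*exp(6*t)/2 + exp(6*t), -3*t^2*exp(6*t)/2 - t*exp(6*t), -t^2*exp(6*t)/2]
  [t*exp(6*t), 3*t*exp(6*t) + exp(6*t), t*exp(6*t)]
  [t^2*exp(6*t)/2 - 3*t*exp(6*t), 3*t^2*exp(6*t)/2 - 8*t*exp(6*t), t^2*exp(6*t)/2 - 3*t*exp(6*t) + exp(6*t)]

Strategy: write M = P · J · P⁻¹ where J is a Jordan canonical form, so e^{tM} = P · e^{tJ} · P⁻¹, and e^{tJ} can be computed block-by-block.

M has Jordan form
J =
  [6, 1, 0]
  [0, 6, 1]
  [0, 0, 6]
(up to reordering of blocks).

Per-block formulas:
  For a 3×3 Jordan block J_3(6): exp(t · J_3(6)) = e^(6t)·(I + t·N + (t^2/2)·N^2), where N is the 3×3 nilpotent shift.

After assembling e^{tJ} and conjugating by P, we get:

e^{tM} =
  [-t^2*exp(6*t)/2 + exp(6*t), -3*t^2*exp(6*t)/2 - t*exp(6*t), -t^2*exp(6*t)/2]
  [t*exp(6*t), 3*t*exp(6*t) + exp(6*t), t*exp(6*t)]
  [t^2*exp(6*t)/2 - 3*t*exp(6*t), 3*t^2*exp(6*t)/2 - 8*t*exp(6*t), t^2*exp(6*t)/2 - 3*t*exp(6*t) + exp(6*t)]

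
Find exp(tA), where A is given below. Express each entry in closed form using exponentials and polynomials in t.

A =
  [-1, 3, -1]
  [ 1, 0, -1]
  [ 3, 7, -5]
e^{tA} =
  [t^2*exp(-2*t)/2 + t*exp(-2*t) + exp(-2*t), t^2*exp(-2*t) + 3*t*exp(-2*t), -t^2*exp(-2*t)/2 - t*exp(-2*t)]
  [t*exp(-2*t), 2*t*exp(-2*t) + exp(-2*t), -t*exp(-2*t)]
  [t^2*exp(-2*t)/2 + 3*t*exp(-2*t), t^2*exp(-2*t) + 7*t*exp(-2*t), -t^2*exp(-2*t)/2 - 3*t*exp(-2*t) + exp(-2*t)]

Strategy: write A = P · J · P⁻¹ where J is a Jordan canonical form, so e^{tA} = P · e^{tJ} · P⁻¹, and e^{tJ} can be computed block-by-block.

A has Jordan form
J =
  [-2,  1,  0]
  [ 0, -2,  1]
  [ 0,  0, -2]
(up to reordering of blocks).

Per-block formulas:
  For a 3×3 Jordan block J_3(-2): exp(t · J_3(-2)) = e^(-2t)·(I + t·N + (t^2/2)·N^2), where N is the 3×3 nilpotent shift.

After assembling e^{tJ} and conjugating by P, we get:

e^{tA} =
  [t^2*exp(-2*t)/2 + t*exp(-2*t) + exp(-2*t), t^2*exp(-2*t) + 3*t*exp(-2*t), -t^2*exp(-2*t)/2 - t*exp(-2*t)]
  [t*exp(-2*t), 2*t*exp(-2*t) + exp(-2*t), -t*exp(-2*t)]
  [t^2*exp(-2*t)/2 + 3*t*exp(-2*t), t^2*exp(-2*t) + 7*t*exp(-2*t), -t^2*exp(-2*t)/2 - 3*t*exp(-2*t) + exp(-2*t)]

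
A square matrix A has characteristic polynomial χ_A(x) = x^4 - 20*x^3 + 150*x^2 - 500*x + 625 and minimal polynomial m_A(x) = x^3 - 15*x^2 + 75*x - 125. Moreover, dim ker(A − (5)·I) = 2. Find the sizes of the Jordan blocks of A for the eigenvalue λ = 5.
Block sizes for λ = 5: [3, 1]

Step 1 — from the characteristic polynomial, algebraic multiplicity of λ = 5 is 4. From dim ker(A − (5)·I) = 2, there are exactly 2 Jordan blocks for λ = 5.
Step 2 — from the minimal polynomial, the factor (x − 5)^3 tells us the largest block for λ = 5 has size 3.
Step 3 — with total size 4, 2 blocks, and largest block 3, the block sizes (in nonincreasing order) are [3, 1].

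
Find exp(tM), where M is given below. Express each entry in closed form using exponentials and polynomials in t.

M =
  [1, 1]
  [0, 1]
e^{tM} =
  [exp(t), t*exp(t)]
  [0, exp(t)]

Strategy: write M = P · J · P⁻¹ where J is a Jordan canonical form, so e^{tM} = P · e^{tJ} · P⁻¹, and e^{tJ} can be computed block-by-block.

M has Jordan form
J =
  [1, 1]
  [0, 1]
(up to reordering of blocks).

Per-block formulas:
  For a 2×2 Jordan block J_2(1): exp(t · J_2(1)) = e^(1t)·(I + t·N), where N is the 2×2 nilpotent shift.

After assembling e^{tJ} and conjugating by P, we get:

e^{tM} =
  [exp(t), t*exp(t)]
  [0, exp(t)]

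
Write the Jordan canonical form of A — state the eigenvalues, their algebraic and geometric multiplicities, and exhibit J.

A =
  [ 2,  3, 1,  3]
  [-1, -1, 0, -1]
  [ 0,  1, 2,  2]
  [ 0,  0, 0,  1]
J_3(1) ⊕ J_1(1)

The characteristic polynomial is
  det(x·I − A) = x^4 - 4*x^3 + 6*x^2 - 4*x + 1 = (x - 1)^4

Eigenvalues and multiplicities (the geometric multiplicity of λ is n − rank(A − λI), which equals the number of Jordan blocks for λ):
  λ = 1: algebraic multiplicity = 4, geometric multiplicity = 2

Determining the block sizes for each eigenvalue:
  λ = 1: with am = 4 and gm = 2, the partition is not yet determined (e.g. several partitions of 4 into 2 parts exist). Let N = A − (1)·I. Computing rank(N^1) = 2, rank(N^2) = 1, rank(N^3) = 0; the number of blocks of size ≥ j is rank(N^{j−1}) − rank(N^j), giving [2, 1, 1]. So we have 1 block(s) of size 3, 1 block(s) of size 1 → block sizes [3, 1]

Assembling the blocks gives a Jordan form
J =
  [1, 1, 0, 0]
  [0, 1, 1, 0]
  [0, 0, 1, 0]
  [0, 0, 0, 1]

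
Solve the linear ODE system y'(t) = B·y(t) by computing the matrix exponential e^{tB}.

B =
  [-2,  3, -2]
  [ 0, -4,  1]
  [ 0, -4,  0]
e^{tB} =
  [exp(-2*t), t^2*exp(-2*t) + 3*t*exp(-2*t), -t^2*exp(-2*t)/2 - 2*t*exp(-2*t)]
  [0, -2*t*exp(-2*t) + exp(-2*t), t*exp(-2*t)]
  [0, -4*t*exp(-2*t), 2*t*exp(-2*t) + exp(-2*t)]

Strategy: write B = P · J · P⁻¹ where J is a Jordan canonical form, so e^{tB} = P · e^{tJ} · P⁻¹, and e^{tJ} can be computed block-by-block.

B has Jordan form
J =
  [-2,  1,  0]
  [ 0, -2,  1]
  [ 0,  0, -2]
(up to reordering of blocks).

Per-block formulas:
  For a 3×3 Jordan block J_3(-2): exp(t · J_3(-2)) = e^(-2t)·(I + t·N + (t^2/2)·N^2), where N is the 3×3 nilpotent shift.

After assembling e^{tJ} and conjugating by P, we get:

e^{tB} =
  [exp(-2*t), t^2*exp(-2*t) + 3*t*exp(-2*t), -t^2*exp(-2*t)/2 - 2*t*exp(-2*t)]
  [0, -2*t*exp(-2*t) + exp(-2*t), t*exp(-2*t)]
  [0, -4*t*exp(-2*t), 2*t*exp(-2*t) + exp(-2*t)]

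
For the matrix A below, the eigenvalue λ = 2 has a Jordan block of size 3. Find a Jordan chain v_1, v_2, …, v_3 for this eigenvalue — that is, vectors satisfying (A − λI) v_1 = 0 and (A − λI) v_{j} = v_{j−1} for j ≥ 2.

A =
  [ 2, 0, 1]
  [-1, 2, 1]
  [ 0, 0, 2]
A Jordan chain for λ = 2 of length 3:
v_1 = (0, -1, 0)ᵀ
v_2 = (1, 1, 0)ᵀ
v_3 = (0, 0, 1)ᵀ

Let N = A − (2)·I. We want v_3 with N^3 v_3 = 0 but N^2 v_3 ≠ 0; then v_{j-1} := N · v_j for j = 3, …, 2.

Pick v_3 = (0, 0, 1)ᵀ.
Then v_2 = N · v_3 = (1, 1, 0)ᵀ.
Then v_1 = N · v_2 = (0, -1, 0)ᵀ.

Sanity check: (A − (2)·I) v_1 = (0, 0, 0)ᵀ = 0. ✓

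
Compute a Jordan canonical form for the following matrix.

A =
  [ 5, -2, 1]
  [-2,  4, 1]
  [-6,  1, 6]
J_3(5)

The characteristic polynomial is
  det(x·I − A) = x^3 - 15*x^2 + 75*x - 125 = (x - 5)^3

Eigenvalues and multiplicities (the geometric multiplicity of λ is n − rank(A − λI), which equals the number of Jordan blocks for λ):
  λ = 5: algebraic multiplicity = 3, geometric multiplicity = 1

Determining the block sizes for each eigenvalue:
  λ = 5: one block (gm = 1), so the single block has size am = 3 → block sizes [3]

Assembling the blocks gives a Jordan form
J =
  [5, 1, 0]
  [0, 5, 1]
  [0, 0, 5]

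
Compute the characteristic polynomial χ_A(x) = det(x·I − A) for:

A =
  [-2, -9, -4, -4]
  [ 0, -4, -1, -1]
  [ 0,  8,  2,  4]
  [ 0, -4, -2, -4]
x^4 + 8*x^3 + 24*x^2 + 32*x + 16

Expanding det(x·I − A) (e.g. by cofactor expansion or by noting that A is similar to its Jordan form J, which has the same characteristic polynomial as A) gives
  χ_A(x) = x^4 + 8*x^3 + 24*x^2 + 32*x + 16
which factors as (x + 2)^4. The eigenvalues (with algebraic multiplicities) are λ = -2 with multiplicity 4.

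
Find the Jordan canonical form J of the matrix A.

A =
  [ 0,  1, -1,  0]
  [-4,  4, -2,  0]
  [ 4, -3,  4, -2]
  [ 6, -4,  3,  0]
J_3(2) ⊕ J_1(2)

The characteristic polynomial is
  det(x·I − A) = x^4 - 8*x^3 + 24*x^2 - 32*x + 16 = (x - 2)^4

Eigenvalues and multiplicities (the geometric multiplicity of λ is n − rank(A − λI), which equals the number of Jordan blocks for λ):
  λ = 2: algebraic multiplicity = 4, geometric multiplicity = 2

Determining the block sizes for each eigenvalue:
  λ = 2: with am = 4 and gm = 2, the partition is not yet determined (e.g. several partitions of 4 into 2 parts exist). Let N = A − (2)·I. Computing rank(N^1) = 2, rank(N^2) = 1, rank(N^3) = 0; the number of blocks of size ≥ j is rank(N^{j−1}) − rank(N^j), giving [2, 1, 1]. So we have 1 block(s) of size 3, 1 block(s) of size 1 → block sizes [3, 1]

Assembling the blocks gives a Jordan form
J =
  [2, 1, 0, 0]
  [0, 2, 1, 0]
  [0, 0, 2, 0]
  [0, 0, 0, 2]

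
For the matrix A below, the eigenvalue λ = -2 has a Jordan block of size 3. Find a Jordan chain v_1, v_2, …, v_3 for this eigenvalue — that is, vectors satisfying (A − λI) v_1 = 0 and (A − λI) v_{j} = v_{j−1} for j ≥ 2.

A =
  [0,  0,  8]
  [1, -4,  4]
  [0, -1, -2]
A Jordan chain for λ = -2 of length 3:
v_1 = (4, 0, -1)ᵀ
v_2 = (2, 1, 0)ᵀ
v_3 = (1, 0, 0)ᵀ

Let N = A − (-2)·I. We want v_3 with N^3 v_3 = 0 but N^2 v_3 ≠ 0; then v_{j-1} := N · v_j for j = 3, …, 2.

Pick v_3 = (1, 0, 0)ᵀ.
Then v_2 = N · v_3 = (2, 1, 0)ᵀ.
Then v_1 = N · v_2 = (4, 0, -1)ᵀ.

Sanity check: (A − (-2)·I) v_1 = (0, 0, 0)ᵀ = 0. ✓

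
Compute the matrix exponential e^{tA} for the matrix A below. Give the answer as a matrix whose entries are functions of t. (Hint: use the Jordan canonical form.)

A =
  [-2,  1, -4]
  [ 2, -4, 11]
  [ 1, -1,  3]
e^{tA} =
  [-t^2*exp(-t)/2 - t*exp(-t) + exp(-t), t*exp(-t), -t^2*exp(-t)/2 - 4*t*exp(-t)]
  [3*t^2*exp(-t)/2 + 2*t*exp(-t), -3*t*exp(-t) + exp(-t), 3*t^2*exp(-t)/2 + 11*t*exp(-t)]
  [t^2*exp(-t)/2 + t*exp(-t), -t*exp(-t), t^2*exp(-t)/2 + 4*t*exp(-t) + exp(-t)]

Strategy: write A = P · J · P⁻¹ where J is a Jordan canonical form, so e^{tA} = P · e^{tJ} · P⁻¹, and e^{tJ} can be computed block-by-block.

A has Jordan form
J =
  [-1,  1,  0]
  [ 0, -1,  1]
  [ 0,  0, -1]
(up to reordering of blocks).

Per-block formulas:
  For a 3×3 Jordan block J_3(-1): exp(t · J_3(-1)) = e^(-1t)·(I + t·N + (t^2/2)·N^2), where N is the 3×3 nilpotent shift.

After assembling e^{tJ} and conjugating by P, we get:

e^{tA} =
  [-t^2*exp(-t)/2 - t*exp(-t) + exp(-t), t*exp(-t), -t^2*exp(-t)/2 - 4*t*exp(-t)]
  [3*t^2*exp(-t)/2 + 2*t*exp(-t), -3*t*exp(-t) + exp(-t), 3*t^2*exp(-t)/2 + 11*t*exp(-t)]
  [t^2*exp(-t)/2 + t*exp(-t), -t*exp(-t), t^2*exp(-t)/2 + 4*t*exp(-t) + exp(-t)]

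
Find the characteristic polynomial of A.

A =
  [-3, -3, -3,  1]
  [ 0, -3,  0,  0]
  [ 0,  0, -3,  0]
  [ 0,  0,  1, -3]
x^4 + 12*x^3 + 54*x^2 + 108*x + 81

Expanding det(x·I − A) (e.g. by cofactor expansion or by noting that A is similar to its Jordan form J, which has the same characteristic polynomial as A) gives
  χ_A(x) = x^4 + 12*x^3 + 54*x^2 + 108*x + 81
which factors as (x + 3)^4. The eigenvalues (with algebraic multiplicities) are λ = -3 with multiplicity 4.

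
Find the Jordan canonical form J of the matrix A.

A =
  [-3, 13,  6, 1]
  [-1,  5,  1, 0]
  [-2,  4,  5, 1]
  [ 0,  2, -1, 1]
J_2(2) ⊕ J_2(2)

The characteristic polynomial is
  det(x·I − A) = x^4 - 8*x^3 + 24*x^2 - 32*x + 16 = (x - 2)^4

Eigenvalues and multiplicities (the geometric multiplicity of λ is n − rank(A − λI), which equals the number of Jordan blocks for λ):
  λ = 2: algebraic multiplicity = 4, geometric multiplicity = 2

Determining the block sizes for each eigenvalue:
  λ = 2: with am = 4 and gm = 2, the partition is not yet determined (e.g. several partitions of 4 into 2 parts exist). Let N = A − (2)·I. Computing rank(N^1) = 2, rank(N^2) = 0; the number of blocks of size ≥ j is rank(N^{j−1}) − rank(N^j), giving [2, 2]. So we have 2 block(s) of size 2 → block sizes [2, 2]

Assembling the blocks gives a Jordan form
J =
  [2, 1, 0, 0]
  [0, 2, 0, 0]
  [0, 0, 2, 1]
  [0, 0, 0, 2]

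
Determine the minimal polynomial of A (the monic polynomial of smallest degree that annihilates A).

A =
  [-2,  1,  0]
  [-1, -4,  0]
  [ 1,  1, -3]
x^2 + 6*x + 9

The characteristic polynomial is χ_A(x) = (x + 3)^3, so the eigenvalues are known. The minimal polynomial is
  m_A(x) = Π_λ (x − λ)^{k_λ}
where k_λ is the size of the *largest* Jordan block for λ (equivalently, the smallest k with (A − λI)^k v = 0 for every generalised eigenvector v of λ).

  λ = -3: largest Jordan block has size 2, contributing (x + 3)^2

So m_A(x) = (x + 3)^2 = x^2 + 6*x + 9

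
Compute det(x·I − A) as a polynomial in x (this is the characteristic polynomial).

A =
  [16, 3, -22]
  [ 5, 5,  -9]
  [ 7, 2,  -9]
x^3 - 12*x^2 + 48*x - 64

Expanding det(x·I − A) (e.g. by cofactor expansion or by noting that A is similar to its Jordan form J, which has the same characteristic polynomial as A) gives
  χ_A(x) = x^3 - 12*x^2 + 48*x - 64
which factors as (x - 4)^3. The eigenvalues (with algebraic multiplicities) are λ = 4 with multiplicity 3.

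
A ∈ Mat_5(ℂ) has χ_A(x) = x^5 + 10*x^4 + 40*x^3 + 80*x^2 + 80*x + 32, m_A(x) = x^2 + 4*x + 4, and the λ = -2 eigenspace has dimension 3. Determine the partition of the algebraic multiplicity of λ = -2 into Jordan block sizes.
Block sizes for λ = -2: [2, 2, 1]

Step 1 — from the characteristic polynomial, algebraic multiplicity of λ = -2 is 5. From dim ker(A − (-2)·I) = 3, there are exactly 3 Jordan blocks for λ = -2.
Step 2 — from the minimal polynomial, the factor (x + 2)^2 tells us the largest block for λ = -2 has size 2.
Step 3 — with total size 5, 3 blocks, and largest block 2, the block sizes (in nonincreasing order) are [2, 2, 1].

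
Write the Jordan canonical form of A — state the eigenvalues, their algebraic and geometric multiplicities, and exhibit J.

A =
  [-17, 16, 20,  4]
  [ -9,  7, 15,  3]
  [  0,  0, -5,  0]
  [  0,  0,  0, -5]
J_2(-5) ⊕ J_1(-5) ⊕ J_1(-5)

The characteristic polynomial is
  det(x·I − A) = x^4 + 20*x^3 + 150*x^2 + 500*x + 625 = (x + 5)^4

Eigenvalues and multiplicities (the geometric multiplicity of λ is n − rank(A − λI), which equals the number of Jordan blocks for λ):
  λ = -5: algebraic multiplicity = 4, geometric multiplicity = 3

Determining the block sizes for each eigenvalue:
  λ = -5: 3 blocks summing to 4 forces exactly one block of size 2 and the rest size 1 → block sizes [2, 1, 1]

Assembling the blocks gives a Jordan form
J =
  [-5,  1,  0,  0]
  [ 0, -5,  0,  0]
  [ 0,  0, -5,  0]
  [ 0,  0,  0, -5]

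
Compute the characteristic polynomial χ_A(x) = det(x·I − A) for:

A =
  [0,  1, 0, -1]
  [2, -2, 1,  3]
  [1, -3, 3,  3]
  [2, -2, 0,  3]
x^4 - 4*x^3 + 6*x^2 - 4*x + 1

Expanding det(x·I − A) (e.g. by cofactor expansion or by noting that A is similar to its Jordan form J, which has the same characteristic polynomial as A) gives
  χ_A(x) = x^4 - 4*x^3 + 6*x^2 - 4*x + 1
which factors as (x - 1)^4. The eigenvalues (with algebraic multiplicities) are λ = 1 with multiplicity 4.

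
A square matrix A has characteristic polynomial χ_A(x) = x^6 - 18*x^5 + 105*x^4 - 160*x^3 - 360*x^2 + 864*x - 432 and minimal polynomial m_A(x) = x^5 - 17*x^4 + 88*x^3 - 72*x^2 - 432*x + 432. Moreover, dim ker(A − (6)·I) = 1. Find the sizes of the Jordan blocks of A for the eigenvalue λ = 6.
Block sizes for λ = 6: [3]

Step 1 — from the characteristic polynomial, algebraic multiplicity of λ = 6 is 3. From dim ker(A − (6)·I) = 1, there are exactly 1 Jordan blocks for λ = 6.
Step 2 — from the minimal polynomial, the factor (x − 6)^3 tells us the largest block for λ = 6 has size 3.
Step 3 — with total size 3, 1 blocks, and largest block 3, the block sizes (in nonincreasing order) are [3].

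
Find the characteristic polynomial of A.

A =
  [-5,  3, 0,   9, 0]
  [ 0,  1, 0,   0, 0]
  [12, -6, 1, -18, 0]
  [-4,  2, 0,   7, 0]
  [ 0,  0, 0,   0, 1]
x^5 - 5*x^4 + 10*x^3 - 10*x^2 + 5*x - 1

Expanding det(x·I − A) (e.g. by cofactor expansion or by noting that A is similar to its Jordan form J, which has the same characteristic polynomial as A) gives
  χ_A(x) = x^5 - 5*x^4 + 10*x^3 - 10*x^2 + 5*x - 1
which factors as (x - 1)^5. The eigenvalues (with algebraic multiplicities) are λ = 1 with multiplicity 5.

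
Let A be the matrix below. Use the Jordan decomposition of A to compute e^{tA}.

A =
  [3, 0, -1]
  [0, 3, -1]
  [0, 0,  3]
e^{tA} =
  [exp(3*t), 0, -t*exp(3*t)]
  [0, exp(3*t), -t*exp(3*t)]
  [0, 0, exp(3*t)]

Strategy: write A = P · J · P⁻¹ where J is a Jordan canonical form, so e^{tA} = P · e^{tJ} · P⁻¹, and e^{tJ} can be computed block-by-block.

A has Jordan form
J =
  [3, 1, 0]
  [0, 3, 0]
  [0, 0, 3]
(up to reordering of blocks).

Per-block formulas:
  For a 1×1 block at λ = 3: exp(t · [3]) = [e^(3t)].
  For a 2×2 Jordan block J_2(3): exp(t · J_2(3)) = e^(3t)·(I + t·N), where N is the 2×2 nilpotent shift.

After assembling e^{tJ} and conjugating by P, we get:

e^{tA} =
  [exp(3*t), 0, -t*exp(3*t)]
  [0, exp(3*t), -t*exp(3*t)]
  [0, 0, exp(3*t)]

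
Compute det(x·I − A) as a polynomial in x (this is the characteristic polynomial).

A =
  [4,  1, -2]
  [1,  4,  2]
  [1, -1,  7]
x^3 - 15*x^2 + 75*x - 125

Expanding det(x·I − A) (e.g. by cofactor expansion or by noting that A is similar to its Jordan form J, which has the same characteristic polynomial as A) gives
  χ_A(x) = x^3 - 15*x^2 + 75*x - 125
which factors as (x - 5)^3. The eigenvalues (with algebraic multiplicities) are λ = 5 with multiplicity 3.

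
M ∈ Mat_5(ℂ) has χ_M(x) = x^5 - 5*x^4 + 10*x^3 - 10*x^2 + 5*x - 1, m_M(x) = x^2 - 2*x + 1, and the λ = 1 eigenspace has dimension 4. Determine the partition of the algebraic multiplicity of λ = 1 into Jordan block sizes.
Block sizes for λ = 1: [2, 1, 1, 1]

Step 1 — from the characteristic polynomial, algebraic multiplicity of λ = 1 is 5. From dim ker(M − (1)·I) = 4, there are exactly 4 Jordan blocks for λ = 1.
Step 2 — from the minimal polynomial, the factor (x − 1)^2 tells us the largest block for λ = 1 has size 2.
Step 3 — with total size 5, 4 blocks, and largest block 2, the block sizes (in nonincreasing order) are [2, 1, 1, 1].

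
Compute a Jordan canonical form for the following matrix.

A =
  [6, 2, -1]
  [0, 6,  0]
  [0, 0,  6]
J_2(6) ⊕ J_1(6)

The characteristic polynomial is
  det(x·I − A) = x^3 - 18*x^2 + 108*x - 216 = (x - 6)^3

Eigenvalues and multiplicities (the geometric multiplicity of λ is n − rank(A − λI), which equals the number of Jordan blocks for λ):
  λ = 6: algebraic multiplicity = 3, geometric multiplicity = 2

Determining the block sizes for each eigenvalue:
  λ = 6: 2 blocks summing to 3 forces exactly one block of size 2 and the rest size 1 → block sizes [2, 1]

Assembling the blocks gives a Jordan form
J =
  [6, 1, 0]
  [0, 6, 0]
  [0, 0, 6]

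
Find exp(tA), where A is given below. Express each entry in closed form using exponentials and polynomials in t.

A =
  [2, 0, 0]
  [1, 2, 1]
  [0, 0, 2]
e^{tA} =
  [exp(2*t), 0, 0]
  [t*exp(2*t), exp(2*t), t*exp(2*t)]
  [0, 0, exp(2*t)]

Strategy: write A = P · J · P⁻¹ where J is a Jordan canonical form, so e^{tA} = P · e^{tJ} · P⁻¹, and e^{tJ} can be computed block-by-block.

A has Jordan form
J =
  [2, 1, 0]
  [0, 2, 0]
  [0, 0, 2]
(up to reordering of blocks).

Per-block formulas:
  For a 1×1 block at λ = 2: exp(t · [2]) = [e^(2t)].
  For a 2×2 Jordan block J_2(2): exp(t · J_2(2)) = e^(2t)·(I + t·N), where N is the 2×2 nilpotent shift.

After assembling e^{tJ} and conjugating by P, we get:

e^{tA} =
  [exp(2*t), 0, 0]
  [t*exp(2*t), exp(2*t), t*exp(2*t)]
  [0, 0, exp(2*t)]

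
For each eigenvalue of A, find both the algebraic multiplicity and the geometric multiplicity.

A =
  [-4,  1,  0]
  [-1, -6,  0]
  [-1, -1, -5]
λ = -5: alg = 3, geom = 2

Step 1 — factor the characteristic polynomial to read off the algebraic multiplicities:
  χ_A(x) = (x + 5)^3

Step 2 — compute geometric multiplicities via the rank-nullity identity g(λ) = n − rank(A − λI):
  rank(A − (-5)·I) = 1, so dim ker(A − (-5)·I) = n − 1 = 2

Summary:
  λ = -5: algebraic multiplicity = 3, geometric multiplicity = 2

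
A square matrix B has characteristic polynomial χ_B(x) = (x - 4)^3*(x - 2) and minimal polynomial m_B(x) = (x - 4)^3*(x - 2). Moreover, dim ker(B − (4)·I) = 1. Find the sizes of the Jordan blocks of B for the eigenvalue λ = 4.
Block sizes for λ = 4: [3]

Step 1 — from the characteristic polynomial, algebraic multiplicity of λ = 4 is 3. From dim ker(B − (4)·I) = 1, there are exactly 1 Jordan blocks for λ = 4.
Step 2 — from the minimal polynomial, the factor (x − 4)^3 tells us the largest block for λ = 4 has size 3.
Step 3 — with total size 3, 1 blocks, and largest block 3, the block sizes (in nonincreasing order) are [3].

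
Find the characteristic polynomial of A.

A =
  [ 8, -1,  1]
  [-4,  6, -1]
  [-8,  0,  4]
x^3 - 18*x^2 + 108*x - 216

Expanding det(x·I − A) (e.g. by cofactor expansion or by noting that A is similar to its Jordan form J, which has the same characteristic polynomial as A) gives
  χ_A(x) = x^3 - 18*x^2 + 108*x - 216
which factors as (x - 6)^3. The eigenvalues (with algebraic multiplicities) are λ = 6 with multiplicity 3.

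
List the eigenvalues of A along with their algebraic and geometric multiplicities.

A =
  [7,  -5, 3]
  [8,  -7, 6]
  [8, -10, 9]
λ = 3: alg = 3, geom = 2

Step 1 — factor the characteristic polynomial to read off the algebraic multiplicities:
  χ_A(x) = (x - 3)^3

Step 2 — compute geometric multiplicities via the rank-nullity identity g(λ) = n − rank(A − λI):
  rank(A − (3)·I) = 1, so dim ker(A − (3)·I) = n − 1 = 2

Summary:
  λ = 3: algebraic multiplicity = 3, geometric multiplicity = 2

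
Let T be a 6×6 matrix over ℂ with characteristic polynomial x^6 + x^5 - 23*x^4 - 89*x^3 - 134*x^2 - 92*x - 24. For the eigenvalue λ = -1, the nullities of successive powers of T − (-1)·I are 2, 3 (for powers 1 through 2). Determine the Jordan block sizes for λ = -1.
Block sizes for λ = -1: [2, 1]

From the dimensions of kernels of powers, the number of Jordan blocks of size at least j is d_j − d_{j−1} where d_j = dim ker(N^j) (with d_0 = 0). Computing the differences gives [2, 1].
The number of blocks of size exactly k is (#blocks of size ≥ k) − (#blocks of size ≥ k + 1), so the partition is: 1 block(s) of size 1, 1 block(s) of size 2.
In nonincreasing order the block sizes are [2, 1].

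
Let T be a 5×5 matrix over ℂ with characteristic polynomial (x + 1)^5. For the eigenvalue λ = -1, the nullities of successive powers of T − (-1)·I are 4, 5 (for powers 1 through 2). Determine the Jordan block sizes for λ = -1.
Block sizes for λ = -1: [2, 1, 1, 1]

From the dimensions of kernels of powers, the number of Jordan blocks of size at least j is d_j − d_{j−1} where d_j = dim ker(N^j) (with d_0 = 0). Computing the differences gives [4, 1].
The number of blocks of size exactly k is (#blocks of size ≥ k) − (#blocks of size ≥ k + 1), so the partition is: 3 block(s) of size 1, 1 block(s) of size 2.
In nonincreasing order the block sizes are [2, 1, 1, 1].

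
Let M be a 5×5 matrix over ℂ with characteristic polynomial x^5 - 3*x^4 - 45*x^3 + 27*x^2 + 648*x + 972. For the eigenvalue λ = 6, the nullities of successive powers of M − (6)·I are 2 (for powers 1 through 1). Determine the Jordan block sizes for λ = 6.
Block sizes for λ = 6: [1, 1]

From the dimensions of kernels of powers, the number of Jordan blocks of size at least j is d_j − d_{j−1} where d_j = dim ker(N^j) (with d_0 = 0). Computing the differences gives [2].
The number of blocks of size exactly k is (#blocks of size ≥ k) − (#blocks of size ≥ k + 1), so the partition is: 2 block(s) of size 1.
In nonincreasing order the block sizes are [1, 1].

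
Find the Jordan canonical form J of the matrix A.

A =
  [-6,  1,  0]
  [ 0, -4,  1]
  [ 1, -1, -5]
J_3(-5)

The characteristic polynomial is
  det(x·I − A) = x^3 + 15*x^2 + 75*x + 125 = (x + 5)^3

Eigenvalues and multiplicities (the geometric multiplicity of λ is n − rank(A − λI), which equals the number of Jordan blocks for λ):
  λ = -5: algebraic multiplicity = 3, geometric multiplicity = 1

Determining the block sizes for each eigenvalue:
  λ = -5: one block (gm = 1), so the single block has size am = 3 → block sizes [3]

Assembling the blocks gives a Jordan form
J =
  [-5,  1,  0]
  [ 0, -5,  1]
  [ 0,  0, -5]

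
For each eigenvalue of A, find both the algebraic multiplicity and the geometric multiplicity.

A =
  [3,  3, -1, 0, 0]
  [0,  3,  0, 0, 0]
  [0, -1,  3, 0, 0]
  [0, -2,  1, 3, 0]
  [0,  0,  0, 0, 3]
λ = 3: alg = 5, geom = 3

Step 1 — factor the characteristic polynomial to read off the algebraic multiplicities:
  χ_A(x) = (x - 3)^5

Step 2 — compute geometric multiplicities via the rank-nullity identity g(λ) = n − rank(A − λI):
  rank(A − (3)·I) = 2, so dim ker(A − (3)·I) = n − 2 = 3

Summary:
  λ = 3: algebraic multiplicity = 5, geometric multiplicity = 3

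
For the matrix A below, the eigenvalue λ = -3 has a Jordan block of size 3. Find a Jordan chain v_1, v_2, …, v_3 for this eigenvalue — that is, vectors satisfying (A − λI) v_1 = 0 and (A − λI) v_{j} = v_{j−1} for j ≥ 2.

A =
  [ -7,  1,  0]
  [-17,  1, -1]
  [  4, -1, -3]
A Jordan chain for λ = -3 of length 3:
v_1 = (-1, -4, 1)ᵀ
v_2 = (-4, -17, 4)ᵀ
v_3 = (1, 0, 0)ᵀ

Let N = A − (-3)·I. We want v_3 with N^3 v_3 = 0 but N^2 v_3 ≠ 0; then v_{j-1} := N · v_j for j = 3, …, 2.

Pick v_3 = (1, 0, 0)ᵀ.
Then v_2 = N · v_3 = (-4, -17, 4)ᵀ.
Then v_1 = N · v_2 = (-1, -4, 1)ᵀ.

Sanity check: (A − (-3)·I) v_1 = (0, 0, 0)ᵀ = 0. ✓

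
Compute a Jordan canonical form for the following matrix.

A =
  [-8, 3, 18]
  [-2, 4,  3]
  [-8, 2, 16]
J_3(4)

The characteristic polynomial is
  det(x·I − A) = x^3 - 12*x^2 + 48*x - 64 = (x - 4)^3

Eigenvalues and multiplicities (the geometric multiplicity of λ is n − rank(A − λI), which equals the number of Jordan blocks for λ):
  λ = 4: algebraic multiplicity = 3, geometric multiplicity = 1

Determining the block sizes for each eigenvalue:
  λ = 4: one block (gm = 1), so the single block has size am = 3 → block sizes [3]

Assembling the blocks gives a Jordan form
J =
  [4, 1, 0]
  [0, 4, 1]
  [0, 0, 4]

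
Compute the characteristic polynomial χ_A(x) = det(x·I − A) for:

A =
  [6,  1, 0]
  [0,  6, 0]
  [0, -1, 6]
x^3 - 18*x^2 + 108*x - 216

Expanding det(x·I − A) (e.g. by cofactor expansion or by noting that A is similar to its Jordan form J, which has the same characteristic polynomial as A) gives
  χ_A(x) = x^3 - 18*x^2 + 108*x - 216
which factors as (x - 6)^3. The eigenvalues (with algebraic multiplicities) are λ = 6 with multiplicity 3.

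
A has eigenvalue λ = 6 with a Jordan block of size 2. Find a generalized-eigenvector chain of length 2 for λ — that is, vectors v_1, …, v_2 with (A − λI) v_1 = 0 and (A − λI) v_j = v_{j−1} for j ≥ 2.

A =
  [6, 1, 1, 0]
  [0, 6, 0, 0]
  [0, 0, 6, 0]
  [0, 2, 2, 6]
A Jordan chain for λ = 6 of length 2:
v_1 = (1, 0, 0, 2)ᵀ
v_2 = (0, 1, 0, 0)ᵀ

Let N = A − (6)·I. We want v_2 with N^2 v_2 = 0 but N^1 v_2 ≠ 0; then v_{j-1} := N · v_j for j = 2, …, 2.

Pick v_2 = (0, 1, 0, 0)ᵀ.
Then v_1 = N · v_2 = (1, 0, 0, 2)ᵀ.

Sanity check: (A − (6)·I) v_1 = (0, 0, 0, 0)ᵀ = 0. ✓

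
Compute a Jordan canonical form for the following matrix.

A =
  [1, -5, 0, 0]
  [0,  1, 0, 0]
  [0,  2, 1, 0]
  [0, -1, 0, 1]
J_2(1) ⊕ J_1(1) ⊕ J_1(1)

The characteristic polynomial is
  det(x·I − A) = x^4 - 4*x^3 + 6*x^2 - 4*x + 1 = (x - 1)^4

Eigenvalues and multiplicities (the geometric multiplicity of λ is n − rank(A − λI), which equals the number of Jordan blocks for λ):
  λ = 1: algebraic multiplicity = 4, geometric multiplicity = 3

Determining the block sizes for each eigenvalue:
  λ = 1: 3 blocks summing to 4 forces exactly one block of size 2 and the rest size 1 → block sizes [2, 1, 1]

Assembling the blocks gives a Jordan form
J =
  [1, 1, 0, 0]
  [0, 1, 0, 0]
  [0, 0, 1, 0]
  [0, 0, 0, 1]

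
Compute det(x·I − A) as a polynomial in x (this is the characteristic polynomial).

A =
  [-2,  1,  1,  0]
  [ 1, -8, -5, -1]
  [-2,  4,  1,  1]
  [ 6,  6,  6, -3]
x^4 + 12*x^3 + 54*x^2 + 108*x + 81

Expanding det(x·I − A) (e.g. by cofactor expansion or by noting that A is similar to its Jordan form J, which has the same characteristic polynomial as A) gives
  χ_A(x) = x^4 + 12*x^3 + 54*x^2 + 108*x + 81
which factors as (x + 3)^4. The eigenvalues (with algebraic multiplicities) are λ = -3 with multiplicity 4.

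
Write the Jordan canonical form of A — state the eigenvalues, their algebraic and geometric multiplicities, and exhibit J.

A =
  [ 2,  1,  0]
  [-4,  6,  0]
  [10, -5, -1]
J_1(-1) ⊕ J_2(4)

The characteristic polynomial is
  det(x·I − A) = x^3 - 7*x^2 + 8*x + 16 = (x - 4)^2*(x + 1)

Eigenvalues and multiplicities (the geometric multiplicity of λ is n − rank(A − λI), which equals the number of Jordan blocks for λ):
  λ = -1: algebraic multiplicity = 1, geometric multiplicity = 1
  λ = 4: algebraic multiplicity = 2, geometric multiplicity = 1

Determining the block sizes for each eigenvalue:
  λ = -1: one block (gm = 1), so the single block has size am = 1 → block sizes [1]
  λ = 4: one block (gm = 1), so the single block has size am = 2 → block sizes [2]

Assembling the blocks gives a Jordan form
J =
  [-1, 0, 0]
  [ 0, 4, 1]
  [ 0, 0, 4]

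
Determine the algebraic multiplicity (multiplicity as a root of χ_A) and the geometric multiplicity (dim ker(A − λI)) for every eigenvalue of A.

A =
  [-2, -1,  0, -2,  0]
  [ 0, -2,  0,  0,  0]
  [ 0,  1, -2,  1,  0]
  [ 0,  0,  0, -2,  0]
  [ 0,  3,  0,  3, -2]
λ = -2: alg = 5, geom = 3

Step 1 — factor the characteristic polynomial to read off the algebraic multiplicities:
  χ_A(x) = (x + 2)^5

Step 2 — compute geometric multiplicities via the rank-nullity identity g(λ) = n − rank(A − λI):
  rank(A − (-2)·I) = 2, so dim ker(A − (-2)·I) = n − 2 = 3

Summary:
  λ = -2: algebraic multiplicity = 5, geometric multiplicity = 3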